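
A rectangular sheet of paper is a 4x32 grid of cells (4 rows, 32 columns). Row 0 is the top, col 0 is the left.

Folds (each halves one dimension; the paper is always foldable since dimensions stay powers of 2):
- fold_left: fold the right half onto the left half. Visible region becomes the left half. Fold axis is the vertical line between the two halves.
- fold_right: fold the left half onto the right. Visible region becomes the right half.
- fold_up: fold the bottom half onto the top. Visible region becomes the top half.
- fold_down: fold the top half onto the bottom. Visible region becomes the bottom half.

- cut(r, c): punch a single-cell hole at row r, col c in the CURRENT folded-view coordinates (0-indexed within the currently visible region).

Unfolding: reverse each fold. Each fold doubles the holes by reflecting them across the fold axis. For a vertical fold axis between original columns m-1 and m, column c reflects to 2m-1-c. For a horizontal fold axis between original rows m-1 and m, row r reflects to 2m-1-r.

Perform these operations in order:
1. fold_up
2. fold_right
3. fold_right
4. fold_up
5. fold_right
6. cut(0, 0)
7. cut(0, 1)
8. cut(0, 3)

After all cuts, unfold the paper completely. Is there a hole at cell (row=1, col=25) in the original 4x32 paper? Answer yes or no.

Op 1 fold_up: fold axis h@2; visible region now rows[0,2) x cols[0,32) = 2x32
Op 2 fold_right: fold axis v@16; visible region now rows[0,2) x cols[16,32) = 2x16
Op 3 fold_right: fold axis v@24; visible region now rows[0,2) x cols[24,32) = 2x8
Op 4 fold_up: fold axis h@1; visible region now rows[0,1) x cols[24,32) = 1x8
Op 5 fold_right: fold axis v@28; visible region now rows[0,1) x cols[28,32) = 1x4
Op 6 cut(0, 0): punch at orig (0,28); cuts so far [(0, 28)]; region rows[0,1) x cols[28,32) = 1x4
Op 7 cut(0, 1): punch at orig (0,29); cuts so far [(0, 28), (0, 29)]; region rows[0,1) x cols[28,32) = 1x4
Op 8 cut(0, 3): punch at orig (0,31); cuts so far [(0, 28), (0, 29), (0, 31)]; region rows[0,1) x cols[28,32) = 1x4
Unfold 1 (reflect across v@28): 6 holes -> [(0, 24), (0, 26), (0, 27), (0, 28), (0, 29), (0, 31)]
Unfold 2 (reflect across h@1): 12 holes -> [(0, 24), (0, 26), (0, 27), (0, 28), (0, 29), (0, 31), (1, 24), (1, 26), (1, 27), (1, 28), (1, 29), (1, 31)]
Unfold 3 (reflect across v@24): 24 holes -> [(0, 16), (0, 18), (0, 19), (0, 20), (0, 21), (0, 23), (0, 24), (0, 26), (0, 27), (0, 28), (0, 29), (0, 31), (1, 16), (1, 18), (1, 19), (1, 20), (1, 21), (1, 23), (1, 24), (1, 26), (1, 27), (1, 28), (1, 29), (1, 31)]
Unfold 4 (reflect across v@16): 48 holes -> [(0, 0), (0, 2), (0, 3), (0, 4), (0, 5), (0, 7), (0, 8), (0, 10), (0, 11), (0, 12), (0, 13), (0, 15), (0, 16), (0, 18), (0, 19), (0, 20), (0, 21), (0, 23), (0, 24), (0, 26), (0, 27), (0, 28), (0, 29), (0, 31), (1, 0), (1, 2), (1, 3), (1, 4), (1, 5), (1, 7), (1, 8), (1, 10), (1, 11), (1, 12), (1, 13), (1, 15), (1, 16), (1, 18), (1, 19), (1, 20), (1, 21), (1, 23), (1, 24), (1, 26), (1, 27), (1, 28), (1, 29), (1, 31)]
Unfold 5 (reflect across h@2): 96 holes -> [(0, 0), (0, 2), (0, 3), (0, 4), (0, 5), (0, 7), (0, 8), (0, 10), (0, 11), (0, 12), (0, 13), (0, 15), (0, 16), (0, 18), (0, 19), (0, 20), (0, 21), (0, 23), (0, 24), (0, 26), (0, 27), (0, 28), (0, 29), (0, 31), (1, 0), (1, 2), (1, 3), (1, 4), (1, 5), (1, 7), (1, 8), (1, 10), (1, 11), (1, 12), (1, 13), (1, 15), (1, 16), (1, 18), (1, 19), (1, 20), (1, 21), (1, 23), (1, 24), (1, 26), (1, 27), (1, 28), (1, 29), (1, 31), (2, 0), (2, 2), (2, 3), (2, 4), (2, 5), (2, 7), (2, 8), (2, 10), (2, 11), (2, 12), (2, 13), (2, 15), (2, 16), (2, 18), (2, 19), (2, 20), (2, 21), (2, 23), (2, 24), (2, 26), (2, 27), (2, 28), (2, 29), (2, 31), (3, 0), (3, 2), (3, 3), (3, 4), (3, 5), (3, 7), (3, 8), (3, 10), (3, 11), (3, 12), (3, 13), (3, 15), (3, 16), (3, 18), (3, 19), (3, 20), (3, 21), (3, 23), (3, 24), (3, 26), (3, 27), (3, 28), (3, 29), (3, 31)]
Holes: [(0, 0), (0, 2), (0, 3), (0, 4), (0, 5), (0, 7), (0, 8), (0, 10), (0, 11), (0, 12), (0, 13), (0, 15), (0, 16), (0, 18), (0, 19), (0, 20), (0, 21), (0, 23), (0, 24), (0, 26), (0, 27), (0, 28), (0, 29), (0, 31), (1, 0), (1, 2), (1, 3), (1, 4), (1, 5), (1, 7), (1, 8), (1, 10), (1, 11), (1, 12), (1, 13), (1, 15), (1, 16), (1, 18), (1, 19), (1, 20), (1, 21), (1, 23), (1, 24), (1, 26), (1, 27), (1, 28), (1, 29), (1, 31), (2, 0), (2, 2), (2, 3), (2, 4), (2, 5), (2, 7), (2, 8), (2, 10), (2, 11), (2, 12), (2, 13), (2, 15), (2, 16), (2, 18), (2, 19), (2, 20), (2, 21), (2, 23), (2, 24), (2, 26), (2, 27), (2, 28), (2, 29), (2, 31), (3, 0), (3, 2), (3, 3), (3, 4), (3, 5), (3, 7), (3, 8), (3, 10), (3, 11), (3, 12), (3, 13), (3, 15), (3, 16), (3, 18), (3, 19), (3, 20), (3, 21), (3, 23), (3, 24), (3, 26), (3, 27), (3, 28), (3, 29), (3, 31)]

Answer: no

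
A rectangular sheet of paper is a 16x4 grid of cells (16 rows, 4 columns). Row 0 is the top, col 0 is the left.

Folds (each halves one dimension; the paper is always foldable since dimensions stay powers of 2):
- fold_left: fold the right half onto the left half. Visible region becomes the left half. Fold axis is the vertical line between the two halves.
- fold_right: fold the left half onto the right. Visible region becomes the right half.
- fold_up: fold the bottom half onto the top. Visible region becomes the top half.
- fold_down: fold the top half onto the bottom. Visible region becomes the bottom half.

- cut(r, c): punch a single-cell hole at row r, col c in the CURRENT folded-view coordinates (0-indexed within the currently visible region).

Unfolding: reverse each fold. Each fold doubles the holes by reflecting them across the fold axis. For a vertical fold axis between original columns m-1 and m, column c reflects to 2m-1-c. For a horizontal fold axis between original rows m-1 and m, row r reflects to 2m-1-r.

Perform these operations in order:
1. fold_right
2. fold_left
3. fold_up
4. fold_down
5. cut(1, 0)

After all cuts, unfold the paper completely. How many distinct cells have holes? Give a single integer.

Answer: 16

Derivation:
Op 1 fold_right: fold axis v@2; visible region now rows[0,16) x cols[2,4) = 16x2
Op 2 fold_left: fold axis v@3; visible region now rows[0,16) x cols[2,3) = 16x1
Op 3 fold_up: fold axis h@8; visible region now rows[0,8) x cols[2,3) = 8x1
Op 4 fold_down: fold axis h@4; visible region now rows[4,8) x cols[2,3) = 4x1
Op 5 cut(1, 0): punch at orig (5,2); cuts so far [(5, 2)]; region rows[4,8) x cols[2,3) = 4x1
Unfold 1 (reflect across h@4): 2 holes -> [(2, 2), (5, 2)]
Unfold 2 (reflect across h@8): 4 holes -> [(2, 2), (5, 2), (10, 2), (13, 2)]
Unfold 3 (reflect across v@3): 8 holes -> [(2, 2), (2, 3), (5, 2), (5, 3), (10, 2), (10, 3), (13, 2), (13, 3)]
Unfold 4 (reflect across v@2): 16 holes -> [(2, 0), (2, 1), (2, 2), (2, 3), (5, 0), (5, 1), (5, 2), (5, 3), (10, 0), (10, 1), (10, 2), (10, 3), (13, 0), (13, 1), (13, 2), (13, 3)]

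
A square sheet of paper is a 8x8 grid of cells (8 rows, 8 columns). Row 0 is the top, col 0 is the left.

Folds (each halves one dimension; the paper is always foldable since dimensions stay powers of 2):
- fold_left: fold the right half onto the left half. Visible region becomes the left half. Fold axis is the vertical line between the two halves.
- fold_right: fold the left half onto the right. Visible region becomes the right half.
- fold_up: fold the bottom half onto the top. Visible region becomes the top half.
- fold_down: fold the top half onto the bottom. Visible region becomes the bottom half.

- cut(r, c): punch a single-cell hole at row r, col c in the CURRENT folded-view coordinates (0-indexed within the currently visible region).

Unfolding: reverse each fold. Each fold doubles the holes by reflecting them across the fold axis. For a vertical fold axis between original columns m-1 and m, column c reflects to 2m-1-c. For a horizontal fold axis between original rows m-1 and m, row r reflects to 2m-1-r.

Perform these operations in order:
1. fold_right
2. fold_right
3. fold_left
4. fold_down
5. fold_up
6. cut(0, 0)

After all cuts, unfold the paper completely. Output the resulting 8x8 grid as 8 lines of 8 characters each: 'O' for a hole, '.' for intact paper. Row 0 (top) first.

Op 1 fold_right: fold axis v@4; visible region now rows[0,8) x cols[4,8) = 8x4
Op 2 fold_right: fold axis v@6; visible region now rows[0,8) x cols[6,8) = 8x2
Op 3 fold_left: fold axis v@7; visible region now rows[0,8) x cols[6,7) = 8x1
Op 4 fold_down: fold axis h@4; visible region now rows[4,8) x cols[6,7) = 4x1
Op 5 fold_up: fold axis h@6; visible region now rows[4,6) x cols[6,7) = 2x1
Op 6 cut(0, 0): punch at orig (4,6); cuts so far [(4, 6)]; region rows[4,6) x cols[6,7) = 2x1
Unfold 1 (reflect across h@6): 2 holes -> [(4, 6), (7, 6)]
Unfold 2 (reflect across h@4): 4 holes -> [(0, 6), (3, 6), (4, 6), (7, 6)]
Unfold 3 (reflect across v@7): 8 holes -> [(0, 6), (0, 7), (3, 6), (3, 7), (4, 6), (4, 7), (7, 6), (7, 7)]
Unfold 4 (reflect across v@6): 16 holes -> [(0, 4), (0, 5), (0, 6), (0, 7), (3, 4), (3, 5), (3, 6), (3, 7), (4, 4), (4, 5), (4, 6), (4, 7), (7, 4), (7, 5), (7, 6), (7, 7)]
Unfold 5 (reflect across v@4): 32 holes -> [(0, 0), (0, 1), (0, 2), (0, 3), (0, 4), (0, 5), (0, 6), (0, 7), (3, 0), (3, 1), (3, 2), (3, 3), (3, 4), (3, 5), (3, 6), (3, 7), (4, 0), (4, 1), (4, 2), (4, 3), (4, 4), (4, 5), (4, 6), (4, 7), (7, 0), (7, 1), (7, 2), (7, 3), (7, 4), (7, 5), (7, 6), (7, 7)]

Answer: OOOOOOOO
........
........
OOOOOOOO
OOOOOOOO
........
........
OOOOOOOO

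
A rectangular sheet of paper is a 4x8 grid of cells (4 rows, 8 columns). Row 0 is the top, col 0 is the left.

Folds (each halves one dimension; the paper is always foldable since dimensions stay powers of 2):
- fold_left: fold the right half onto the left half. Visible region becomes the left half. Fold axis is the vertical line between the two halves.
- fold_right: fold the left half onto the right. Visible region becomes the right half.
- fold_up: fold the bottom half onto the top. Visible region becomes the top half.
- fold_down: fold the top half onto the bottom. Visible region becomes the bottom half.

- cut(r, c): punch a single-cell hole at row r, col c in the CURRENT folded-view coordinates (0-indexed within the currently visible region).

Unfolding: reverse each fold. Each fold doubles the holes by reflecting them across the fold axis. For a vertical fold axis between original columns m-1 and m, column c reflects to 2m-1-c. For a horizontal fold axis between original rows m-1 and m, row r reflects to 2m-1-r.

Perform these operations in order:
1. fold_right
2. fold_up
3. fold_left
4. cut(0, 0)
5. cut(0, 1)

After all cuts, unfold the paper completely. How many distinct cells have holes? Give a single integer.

Op 1 fold_right: fold axis v@4; visible region now rows[0,4) x cols[4,8) = 4x4
Op 2 fold_up: fold axis h@2; visible region now rows[0,2) x cols[4,8) = 2x4
Op 3 fold_left: fold axis v@6; visible region now rows[0,2) x cols[4,6) = 2x2
Op 4 cut(0, 0): punch at orig (0,4); cuts so far [(0, 4)]; region rows[0,2) x cols[4,6) = 2x2
Op 5 cut(0, 1): punch at orig (0,5); cuts so far [(0, 4), (0, 5)]; region rows[0,2) x cols[4,6) = 2x2
Unfold 1 (reflect across v@6): 4 holes -> [(0, 4), (0, 5), (0, 6), (0, 7)]
Unfold 2 (reflect across h@2): 8 holes -> [(0, 4), (0, 5), (0, 6), (0, 7), (3, 4), (3, 5), (3, 6), (3, 7)]
Unfold 3 (reflect across v@4): 16 holes -> [(0, 0), (0, 1), (0, 2), (0, 3), (0, 4), (0, 5), (0, 6), (0, 7), (3, 0), (3, 1), (3, 2), (3, 3), (3, 4), (3, 5), (3, 6), (3, 7)]

Answer: 16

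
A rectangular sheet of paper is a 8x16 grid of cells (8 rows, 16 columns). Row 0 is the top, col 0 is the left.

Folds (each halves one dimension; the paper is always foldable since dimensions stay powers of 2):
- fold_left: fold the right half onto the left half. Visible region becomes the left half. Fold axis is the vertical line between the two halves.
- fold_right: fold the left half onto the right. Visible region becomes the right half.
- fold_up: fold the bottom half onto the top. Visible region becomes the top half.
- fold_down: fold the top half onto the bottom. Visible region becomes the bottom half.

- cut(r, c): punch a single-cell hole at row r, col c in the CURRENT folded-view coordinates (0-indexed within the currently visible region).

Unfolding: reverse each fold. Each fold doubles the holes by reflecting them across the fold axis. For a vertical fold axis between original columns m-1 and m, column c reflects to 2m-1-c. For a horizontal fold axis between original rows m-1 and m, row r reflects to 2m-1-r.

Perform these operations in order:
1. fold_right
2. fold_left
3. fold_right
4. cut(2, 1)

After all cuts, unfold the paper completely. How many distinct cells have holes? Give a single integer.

Answer: 8

Derivation:
Op 1 fold_right: fold axis v@8; visible region now rows[0,8) x cols[8,16) = 8x8
Op 2 fold_left: fold axis v@12; visible region now rows[0,8) x cols[8,12) = 8x4
Op 3 fold_right: fold axis v@10; visible region now rows[0,8) x cols[10,12) = 8x2
Op 4 cut(2, 1): punch at orig (2,11); cuts so far [(2, 11)]; region rows[0,8) x cols[10,12) = 8x2
Unfold 1 (reflect across v@10): 2 holes -> [(2, 8), (2, 11)]
Unfold 2 (reflect across v@12): 4 holes -> [(2, 8), (2, 11), (2, 12), (2, 15)]
Unfold 3 (reflect across v@8): 8 holes -> [(2, 0), (2, 3), (2, 4), (2, 7), (2, 8), (2, 11), (2, 12), (2, 15)]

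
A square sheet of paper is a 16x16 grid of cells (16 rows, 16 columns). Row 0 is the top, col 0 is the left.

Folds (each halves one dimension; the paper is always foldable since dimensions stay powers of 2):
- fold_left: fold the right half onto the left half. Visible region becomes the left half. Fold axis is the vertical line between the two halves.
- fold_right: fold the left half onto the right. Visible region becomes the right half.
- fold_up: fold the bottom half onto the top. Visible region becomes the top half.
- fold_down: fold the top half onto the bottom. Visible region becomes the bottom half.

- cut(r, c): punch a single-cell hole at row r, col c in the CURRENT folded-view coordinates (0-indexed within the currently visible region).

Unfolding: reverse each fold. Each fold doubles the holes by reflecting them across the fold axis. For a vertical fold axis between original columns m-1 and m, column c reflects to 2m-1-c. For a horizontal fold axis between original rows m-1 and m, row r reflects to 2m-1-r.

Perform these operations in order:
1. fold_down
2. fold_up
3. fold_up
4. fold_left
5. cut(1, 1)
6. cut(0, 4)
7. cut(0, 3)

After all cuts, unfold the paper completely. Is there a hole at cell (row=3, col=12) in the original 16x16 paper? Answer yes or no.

Op 1 fold_down: fold axis h@8; visible region now rows[8,16) x cols[0,16) = 8x16
Op 2 fold_up: fold axis h@12; visible region now rows[8,12) x cols[0,16) = 4x16
Op 3 fold_up: fold axis h@10; visible region now rows[8,10) x cols[0,16) = 2x16
Op 4 fold_left: fold axis v@8; visible region now rows[8,10) x cols[0,8) = 2x8
Op 5 cut(1, 1): punch at orig (9,1); cuts so far [(9, 1)]; region rows[8,10) x cols[0,8) = 2x8
Op 6 cut(0, 4): punch at orig (8,4); cuts so far [(8, 4), (9, 1)]; region rows[8,10) x cols[0,8) = 2x8
Op 7 cut(0, 3): punch at orig (8,3); cuts so far [(8, 3), (8, 4), (9, 1)]; region rows[8,10) x cols[0,8) = 2x8
Unfold 1 (reflect across v@8): 6 holes -> [(8, 3), (8, 4), (8, 11), (8, 12), (9, 1), (9, 14)]
Unfold 2 (reflect across h@10): 12 holes -> [(8, 3), (8, 4), (8, 11), (8, 12), (9, 1), (9, 14), (10, 1), (10, 14), (11, 3), (11, 4), (11, 11), (11, 12)]
Unfold 3 (reflect across h@12): 24 holes -> [(8, 3), (8, 4), (8, 11), (8, 12), (9, 1), (9, 14), (10, 1), (10, 14), (11, 3), (11, 4), (11, 11), (11, 12), (12, 3), (12, 4), (12, 11), (12, 12), (13, 1), (13, 14), (14, 1), (14, 14), (15, 3), (15, 4), (15, 11), (15, 12)]
Unfold 4 (reflect across h@8): 48 holes -> [(0, 3), (0, 4), (0, 11), (0, 12), (1, 1), (1, 14), (2, 1), (2, 14), (3, 3), (3, 4), (3, 11), (3, 12), (4, 3), (4, 4), (4, 11), (4, 12), (5, 1), (5, 14), (6, 1), (6, 14), (7, 3), (7, 4), (7, 11), (7, 12), (8, 3), (8, 4), (8, 11), (8, 12), (9, 1), (9, 14), (10, 1), (10, 14), (11, 3), (11, 4), (11, 11), (11, 12), (12, 3), (12, 4), (12, 11), (12, 12), (13, 1), (13, 14), (14, 1), (14, 14), (15, 3), (15, 4), (15, 11), (15, 12)]
Holes: [(0, 3), (0, 4), (0, 11), (0, 12), (1, 1), (1, 14), (2, 1), (2, 14), (3, 3), (3, 4), (3, 11), (3, 12), (4, 3), (4, 4), (4, 11), (4, 12), (5, 1), (5, 14), (6, 1), (6, 14), (7, 3), (7, 4), (7, 11), (7, 12), (8, 3), (8, 4), (8, 11), (8, 12), (9, 1), (9, 14), (10, 1), (10, 14), (11, 3), (11, 4), (11, 11), (11, 12), (12, 3), (12, 4), (12, 11), (12, 12), (13, 1), (13, 14), (14, 1), (14, 14), (15, 3), (15, 4), (15, 11), (15, 12)]

Answer: yes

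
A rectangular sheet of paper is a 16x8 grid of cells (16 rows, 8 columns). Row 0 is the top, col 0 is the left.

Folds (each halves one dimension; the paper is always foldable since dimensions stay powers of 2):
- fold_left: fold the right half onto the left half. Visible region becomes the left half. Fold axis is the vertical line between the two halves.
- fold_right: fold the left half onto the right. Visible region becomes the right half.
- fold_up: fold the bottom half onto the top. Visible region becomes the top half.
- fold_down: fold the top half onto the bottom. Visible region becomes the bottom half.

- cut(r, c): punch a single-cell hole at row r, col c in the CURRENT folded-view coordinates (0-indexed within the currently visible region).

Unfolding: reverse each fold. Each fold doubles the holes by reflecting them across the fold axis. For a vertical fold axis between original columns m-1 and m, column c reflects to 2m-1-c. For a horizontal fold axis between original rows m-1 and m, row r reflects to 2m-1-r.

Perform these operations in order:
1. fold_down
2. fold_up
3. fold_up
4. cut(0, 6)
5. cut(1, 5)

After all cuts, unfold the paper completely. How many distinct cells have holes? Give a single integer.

Answer: 16

Derivation:
Op 1 fold_down: fold axis h@8; visible region now rows[8,16) x cols[0,8) = 8x8
Op 2 fold_up: fold axis h@12; visible region now rows[8,12) x cols[0,8) = 4x8
Op 3 fold_up: fold axis h@10; visible region now rows[8,10) x cols[0,8) = 2x8
Op 4 cut(0, 6): punch at orig (8,6); cuts so far [(8, 6)]; region rows[8,10) x cols[0,8) = 2x8
Op 5 cut(1, 5): punch at orig (9,5); cuts so far [(8, 6), (9, 5)]; region rows[8,10) x cols[0,8) = 2x8
Unfold 1 (reflect across h@10): 4 holes -> [(8, 6), (9, 5), (10, 5), (11, 6)]
Unfold 2 (reflect across h@12): 8 holes -> [(8, 6), (9, 5), (10, 5), (11, 6), (12, 6), (13, 5), (14, 5), (15, 6)]
Unfold 3 (reflect across h@8): 16 holes -> [(0, 6), (1, 5), (2, 5), (3, 6), (4, 6), (5, 5), (6, 5), (7, 6), (8, 6), (9, 5), (10, 5), (11, 6), (12, 6), (13, 5), (14, 5), (15, 6)]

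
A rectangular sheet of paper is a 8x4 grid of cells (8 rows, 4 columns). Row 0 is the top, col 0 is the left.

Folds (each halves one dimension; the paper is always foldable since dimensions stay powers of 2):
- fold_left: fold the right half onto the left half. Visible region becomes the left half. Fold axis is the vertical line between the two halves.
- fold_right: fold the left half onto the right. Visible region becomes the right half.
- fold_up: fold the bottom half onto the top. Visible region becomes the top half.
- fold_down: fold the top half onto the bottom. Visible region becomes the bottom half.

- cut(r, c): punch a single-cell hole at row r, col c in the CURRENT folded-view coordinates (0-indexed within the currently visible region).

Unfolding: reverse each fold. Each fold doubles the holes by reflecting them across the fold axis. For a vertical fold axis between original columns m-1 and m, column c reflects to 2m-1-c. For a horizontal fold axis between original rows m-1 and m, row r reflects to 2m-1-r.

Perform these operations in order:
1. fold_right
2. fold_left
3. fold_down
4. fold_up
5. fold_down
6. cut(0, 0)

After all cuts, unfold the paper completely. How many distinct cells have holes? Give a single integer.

Op 1 fold_right: fold axis v@2; visible region now rows[0,8) x cols[2,4) = 8x2
Op 2 fold_left: fold axis v@3; visible region now rows[0,8) x cols[2,3) = 8x1
Op 3 fold_down: fold axis h@4; visible region now rows[4,8) x cols[2,3) = 4x1
Op 4 fold_up: fold axis h@6; visible region now rows[4,6) x cols[2,3) = 2x1
Op 5 fold_down: fold axis h@5; visible region now rows[5,6) x cols[2,3) = 1x1
Op 6 cut(0, 0): punch at orig (5,2); cuts so far [(5, 2)]; region rows[5,6) x cols[2,3) = 1x1
Unfold 1 (reflect across h@5): 2 holes -> [(4, 2), (5, 2)]
Unfold 2 (reflect across h@6): 4 holes -> [(4, 2), (5, 2), (6, 2), (7, 2)]
Unfold 3 (reflect across h@4): 8 holes -> [(0, 2), (1, 2), (2, 2), (3, 2), (4, 2), (5, 2), (6, 2), (7, 2)]
Unfold 4 (reflect across v@3): 16 holes -> [(0, 2), (0, 3), (1, 2), (1, 3), (2, 2), (2, 3), (3, 2), (3, 3), (4, 2), (4, 3), (5, 2), (5, 3), (6, 2), (6, 3), (7, 2), (7, 3)]
Unfold 5 (reflect across v@2): 32 holes -> [(0, 0), (0, 1), (0, 2), (0, 3), (1, 0), (1, 1), (1, 2), (1, 3), (2, 0), (2, 1), (2, 2), (2, 3), (3, 0), (3, 1), (3, 2), (3, 3), (4, 0), (4, 1), (4, 2), (4, 3), (5, 0), (5, 1), (5, 2), (5, 3), (6, 0), (6, 1), (6, 2), (6, 3), (7, 0), (7, 1), (7, 2), (7, 3)]

Answer: 32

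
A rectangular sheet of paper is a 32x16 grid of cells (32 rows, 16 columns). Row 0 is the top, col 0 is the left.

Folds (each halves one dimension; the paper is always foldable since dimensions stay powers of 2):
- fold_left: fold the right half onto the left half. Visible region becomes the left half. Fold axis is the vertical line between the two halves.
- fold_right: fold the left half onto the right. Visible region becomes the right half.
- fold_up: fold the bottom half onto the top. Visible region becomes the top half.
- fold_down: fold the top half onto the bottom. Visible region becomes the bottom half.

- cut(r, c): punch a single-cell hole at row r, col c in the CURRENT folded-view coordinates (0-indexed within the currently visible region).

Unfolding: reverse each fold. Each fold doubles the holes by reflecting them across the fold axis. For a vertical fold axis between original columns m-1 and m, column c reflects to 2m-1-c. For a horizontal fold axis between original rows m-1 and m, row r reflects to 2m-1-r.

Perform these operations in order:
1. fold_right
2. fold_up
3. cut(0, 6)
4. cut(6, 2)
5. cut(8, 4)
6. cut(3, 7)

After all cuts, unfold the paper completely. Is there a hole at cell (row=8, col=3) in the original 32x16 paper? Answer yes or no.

Answer: yes

Derivation:
Op 1 fold_right: fold axis v@8; visible region now rows[0,32) x cols[8,16) = 32x8
Op 2 fold_up: fold axis h@16; visible region now rows[0,16) x cols[8,16) = 16x8
Op 3 cut(0, 6): punch at orig (0,14); cuts so far [(0, 14)]; region rows[0,16) x cols[8,16) = 16x8
Op 4 cut(6, 2): punch at orig (6,10); cuts so far [(0, 14), (6, 10)]; region rows[0,16) x cols[8,16) = 16x8
Op 5 cut(8, 4): punch at orig (8,12); cuts so far [(0, 14), (6, 10), (8, 12)]; region rows[0,16) x cols[8,16) = 16x8
Op 6 cut(3, 7): punch at orig (3,15); cuts so far [(0, 14), (3, 15), (6, 10), (8, 12)]; region rows[0,16) x cols[8,16) = 16x8
Unfold 1 (reflect across h@16): 8 holes -> [(0, 14), (3, 15), (6, 10), (8, 12), (23, 12), (25, 10), (28, 15), (31, 14)]
Unfold 2 (reflect across v@8): 16 holes -> [(0, 1), (0, 14), (3, 0), (3, 15), (6, 5), (6, 10), (8, 3), (8, 12), (23, 3), (23, 12), (25, 5), (25, 10), (28, 0), (28, 15), (31, 1), (31, 14)]
Holes: [(0, 1), (0, 14), (3, 0), (3, 15), (6, 5), (6, 10), (8, 3), (8, 12), (23, 3), (23, 12), (25, 5), (25, 10), (28, 0), (28, 15), (31, 1), (31, 14)]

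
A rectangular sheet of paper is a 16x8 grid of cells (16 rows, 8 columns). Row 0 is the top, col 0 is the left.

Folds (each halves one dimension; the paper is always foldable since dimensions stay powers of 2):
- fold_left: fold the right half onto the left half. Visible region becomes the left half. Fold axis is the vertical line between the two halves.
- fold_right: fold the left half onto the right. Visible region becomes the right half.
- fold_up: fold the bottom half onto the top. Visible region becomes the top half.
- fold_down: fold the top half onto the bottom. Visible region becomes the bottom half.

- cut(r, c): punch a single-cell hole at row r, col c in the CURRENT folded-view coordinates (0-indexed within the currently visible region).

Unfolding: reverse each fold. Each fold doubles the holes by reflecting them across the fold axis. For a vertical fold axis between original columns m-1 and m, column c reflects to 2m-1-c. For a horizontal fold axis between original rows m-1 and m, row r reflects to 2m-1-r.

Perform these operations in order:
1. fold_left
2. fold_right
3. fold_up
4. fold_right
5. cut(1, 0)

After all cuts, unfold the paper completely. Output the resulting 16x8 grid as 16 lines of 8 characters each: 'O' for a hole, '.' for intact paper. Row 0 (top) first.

Op 1 fold_left: fold axis v@4; visible region now rows[0,16) x cols[0,4) = 16x4
Op 2 fold_right: fold axis v@2; visible region now rows[0,16) x cols[2,4) = 16x2
Op 3 fold_up: fold axis h@8; visible region now rows[0,8) x cols[2,4) = 8x2
Op 4 fold_right: fold axis v@3; visible region now rows[0,8) x cols[3,4) = 8x1
Op 5 cut(1, 0): punch at orig (1,3); cuts so far [(1, 3)]; region rows[0,8) x cols[3,4) = 8x1
Unfold 1 (reflect across v@3): 2 holes -> [(1, 2), (1, 3)]
Unfold 2 (reflect across h@8): 4 holes -> [(1, 2), (1, 3), (14, 2), (14, 3)]
Unfold 3 (reflect across v@2): 8 holes -> [(1, 0), (1, 1), (1, 2), (1, 3), (14, 0), (14, 1), (14, 2), (14, 3)]
Unfold 4 (reflect across v@4): 16 holes -> [(1, 0), (1, 1), (1, 2), (1, 3), (1, 4), (1, 5), (1, 6), (1, 7), (14, 0), (14, 1), (14, 2), (14, 3), (14, 4), (14, 5), (14, 6), (14, 7)]

Answer: ........
OOOOOOOO
........
........
........
........
........
........
........
........
........
........
........
........
OOOOOOOO
........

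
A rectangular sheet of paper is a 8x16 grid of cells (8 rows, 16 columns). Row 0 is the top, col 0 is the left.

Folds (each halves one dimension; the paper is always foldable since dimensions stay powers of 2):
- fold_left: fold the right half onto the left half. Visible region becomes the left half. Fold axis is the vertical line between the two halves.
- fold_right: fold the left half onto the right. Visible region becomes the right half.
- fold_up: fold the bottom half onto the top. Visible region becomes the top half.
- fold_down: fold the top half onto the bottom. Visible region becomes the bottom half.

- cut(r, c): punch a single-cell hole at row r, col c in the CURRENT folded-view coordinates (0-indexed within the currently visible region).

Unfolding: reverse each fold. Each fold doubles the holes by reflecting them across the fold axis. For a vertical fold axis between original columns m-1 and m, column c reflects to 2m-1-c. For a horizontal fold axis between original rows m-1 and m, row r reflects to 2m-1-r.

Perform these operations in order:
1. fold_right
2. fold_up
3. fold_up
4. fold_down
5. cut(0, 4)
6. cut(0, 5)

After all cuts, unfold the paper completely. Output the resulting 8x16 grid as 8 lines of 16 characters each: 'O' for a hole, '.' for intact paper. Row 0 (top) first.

Op 1 fold_right: fold axis v@8; visible region now rows[0,8) x cols[8,16) = 8x8
Op 2 fold_up: fold axis h@4; visible region now rows[0,4) x cols[8,16) = 4x8
Op 3 fold_up: fold axis h@2; visible region now rows[0,2) x cols[8,16) = 2x8
Op 4 fold_down: fold axis h@1; visible region now rows[1,2) x cols[8,16) = 1x8
Op 5 cut(0, 4): punch at orig (1,12); cuts so far [(1, 12)]; region rows[1,2) x cols[8,16) = 1x8
Op 6 cut(0, 5): punch at orig (1,13); cuts so far [(1, 12), (1, 13)]; region rows[1,2) x cols[8,16) = 1x8
Unfold 1 (reflect across h@1): 4 holes -> [(0, 12), (0, 13), (1, 12), (1, 13)]
Unfold 2 (reflect across h@2): 8 holes -> [(0, 12), (0, 13), (1, 12), (1, 13), (2, 12), (2, 13), (3, 12), (3, 13)]
Unfold 3 (reflect across h@4): 16 holes -> [(0, 12), (0, 13), (1, 12), (1, 13), (2, 12), (2, 13), (3, 12), (3, 13), (4, 12), (4, 13), (5, 12), (5, 13), (6, 12), (6, 13), (7, 12), (7, 13)]
Unfold 4 (reflect across v@8): 32 holes -> [(0, 2), (0, 3), (0, 12), (0, 13), (1, 2), (1, 3), (1, 12), (1, 13), (2, 2), (2, 3), (2, 12), (2, 13), (3, 2), (3, 3), (3, 12), (3, 13), (4, 2), (4, 3), (4, 12), (4, 13), (5, 2), (5, 3), (5, 12), (5, 13), (6, 2), (6, 3), (6, 12), (6, 13), (7, 2), (7, 3), (7, 12), (7, 13)]

Answer: ..OO........OO..
..OO........OO..
..OO........OO..
..OO........OO..
..OO........OO..
..OO........OO..
..OO........OO..
..OO........OO..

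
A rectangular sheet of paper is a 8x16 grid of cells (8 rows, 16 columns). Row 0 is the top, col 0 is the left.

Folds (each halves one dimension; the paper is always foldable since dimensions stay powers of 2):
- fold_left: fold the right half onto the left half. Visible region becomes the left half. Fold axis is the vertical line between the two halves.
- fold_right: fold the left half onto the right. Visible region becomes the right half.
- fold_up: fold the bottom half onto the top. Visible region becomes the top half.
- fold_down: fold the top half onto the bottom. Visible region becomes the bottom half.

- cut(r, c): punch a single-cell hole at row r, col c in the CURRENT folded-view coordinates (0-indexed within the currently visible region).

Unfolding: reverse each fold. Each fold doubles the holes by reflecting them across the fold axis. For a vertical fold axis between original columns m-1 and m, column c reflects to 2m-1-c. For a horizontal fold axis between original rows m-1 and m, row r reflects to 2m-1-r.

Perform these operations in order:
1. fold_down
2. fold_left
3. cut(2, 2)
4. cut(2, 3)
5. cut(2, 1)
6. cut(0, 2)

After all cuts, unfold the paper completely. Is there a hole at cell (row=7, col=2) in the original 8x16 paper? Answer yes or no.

Answer: no

Derivation:
Op 1 fold_down: fold axis h@4; visible region now rows[4,8) x cols[0,16) = 4x16
Op 2 fold_left: fold axis v@8; visible region now rows[4,8) x cols[0,8) = 4x8
Op 3 cut(2, 2): punch at orig (6,2); cuts so far [(6, 2)]; region rows[4,8) x cols[0,8) = 4x8
Op 4 cut(2, 3): punch at orig (6,3); cuts so far [(6, 2), (6, 3)]; region rows[4,8) x cols[0,8) = 4x8
Op 5 cut(2, 1): punch at orig (6,1); cuts so far [(6, 1), (6, 2), (6, 3)]; region rows[4,8) x cols[0,8) = 4x8
Op 6 cut(0, 2): punch at orig (4,2); cuts so far [(4, 2), (6, 1), (6, 2), (6, 3)]; region rows[4,8) x cols[0,8) = 4x8
Unfold 1 (reflect across v@8): 8 holes -> [(4, 2), (4, 13), (6, 1), (6, 2), (6, 3), (6, 12), (6, 13), (6, 14)]
Unfold 2 (reflect across h@4): 16 holes -> [(1, 1), (1, 2), (1, 3), (1, 12), (1, 13), (1, 14), (3, 2), (3, 13), (4, 2), (4, 13), (6, 1), (6, 2), (6, 3), (6, 12), (6, 13), (6, 14)]
Holes: [(1, 1), (1, 2), (1, 3), (1, 12), (1, 13), (1, 14), (3, 2), (3, 13), (4, 2), (4, 13), (6, 1), (6, 2), (6, 3), (6, 12), (6, 13), (6, 14)]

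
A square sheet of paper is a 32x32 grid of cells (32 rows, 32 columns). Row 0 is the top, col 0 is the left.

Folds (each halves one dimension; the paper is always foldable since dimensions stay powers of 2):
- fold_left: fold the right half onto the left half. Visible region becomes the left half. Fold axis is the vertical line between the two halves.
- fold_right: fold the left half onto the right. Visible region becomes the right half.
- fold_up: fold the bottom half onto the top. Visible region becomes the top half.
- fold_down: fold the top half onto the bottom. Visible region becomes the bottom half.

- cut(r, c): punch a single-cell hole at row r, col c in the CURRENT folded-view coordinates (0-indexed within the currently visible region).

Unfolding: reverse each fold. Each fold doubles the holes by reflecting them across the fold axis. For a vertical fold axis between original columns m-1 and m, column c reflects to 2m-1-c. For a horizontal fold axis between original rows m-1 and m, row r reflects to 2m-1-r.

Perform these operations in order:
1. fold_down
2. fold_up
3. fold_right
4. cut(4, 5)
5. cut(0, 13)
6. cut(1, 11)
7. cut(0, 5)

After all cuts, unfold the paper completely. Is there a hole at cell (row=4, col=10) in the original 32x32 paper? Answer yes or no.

Answer: yes

Derivation:
Op 1 fold_down: fold axis h@16; visible region now rows[16,32) x cols[0,32) = 16x32
Op 2 fold_up: fold axis h@24; visible region now rows[16,24) x cols[0,32) = 8x32
Op 3 fold_right: fold axis v@16; visible region now rows[16,24) x cols[16,32) = 8x16
Op 4 cut(4, 5): punch at orig (20,21); cuts so far [(20, 21)]; region rows[16,24) x cols[16,32) = 8x16
Op 5 cut(0, 13): punch at orig (16,29); cuts so far [(16, 29), (20, 21)]; region rows[16,24) x cols[16,32) = 8x16
Op 6 cut(1, 11): punch at orig (17,27); cuts so far [(16, 29), (17, 27), (20, 21)]; region rows[16,24) x cols[16,32) = 8x16
Op 7 cut(0, 5): punch at orig (16,21); cuts so far [(16, 21), (16, 29), (17, 27), (20, 21)]; region rows[16,24) x cols[16,32) = 8x16
Unfold 1 (reflect across v@16): 8 holes -> [(16, 2), (16, 10), (16, 21), (16, 29), (17, 4), (17, 27), (20, 10), (20, 21)]
Unfold 2 (reflect across h@24): 16 holes -> [(16, 2), (16, 10), (16, 21), (16, 29), (17, 4), (17, 27), (20, 10), (20, 21), (27, 10), (27, 21), (30, 4), (30, 27), (31, 2), (31, 10), (31, 21), (31, 29)]
Unfold 3 (reflect across h@16): 32 holes -> [(0, 2), (0, 10), (0, 21), (0, 29), (1, 4), (1, 27), (4, 10), (4, 21), (11, 10), (11, 21), (14, 4), (14, 27), (15, 2), (15, 10), (15, 21), (15, 29), (16, 2), (16, 10), (16, 21), (16, 29), (17, 4), (17, 27), (20, 10), (20, 21), (27, 10), (27, 21), (30, 4), (30, 27), (31, 2), (31, 10), (31, 21), (31, 29)]
Holes: [(0, 2), (0, 10), (0, 21), (0, 29), (1, 4), (1, 27), (4, 10), (4, 21), (11, 10), (11, 21), (14, 4), (14, 27), (15, 2), (15, 10), (15, 21), (15, 29), (16, 2), (16, 10), (16, 21), (16, 29), (17, 4), (17, 27), (20, 10), (20, 21), (27, 10), (27, 21), (30, 4), (30, 27), (31, 2), (31, 10), (31, 21), (31, 29)]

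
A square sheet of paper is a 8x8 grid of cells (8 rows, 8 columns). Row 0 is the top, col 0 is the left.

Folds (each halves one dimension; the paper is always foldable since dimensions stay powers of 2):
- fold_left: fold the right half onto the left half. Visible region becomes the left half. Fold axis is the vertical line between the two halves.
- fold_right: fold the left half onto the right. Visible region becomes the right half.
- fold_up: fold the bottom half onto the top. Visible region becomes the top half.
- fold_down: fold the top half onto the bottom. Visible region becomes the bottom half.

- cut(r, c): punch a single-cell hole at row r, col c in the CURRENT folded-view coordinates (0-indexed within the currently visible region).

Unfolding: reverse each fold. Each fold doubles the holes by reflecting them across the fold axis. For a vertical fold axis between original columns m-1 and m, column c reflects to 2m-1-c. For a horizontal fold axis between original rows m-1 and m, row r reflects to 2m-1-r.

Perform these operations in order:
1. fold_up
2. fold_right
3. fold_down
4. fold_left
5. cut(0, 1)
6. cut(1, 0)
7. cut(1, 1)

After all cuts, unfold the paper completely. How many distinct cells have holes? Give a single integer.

Answer: 48

Derivation:
Op 1 fold_up: fold axis h@4; visible region now rows[0,4) x cols[0,8) = 4x8
Op 2 fold_right: fold axis v@4; visible region now rows[0,4) x cols[4,8) = 4x4
Op 3 fold_down: fold axis h@2; visible region now rows[2,4) x cols[4,8) = 2x4
Op 4 fold_left: fold axis v@6; visible region now rows[2,4) x cols[4,6) = 2x2
Op 5 cut(0, 1): punch at orig (2,5); cuts so far [(2, 5)]; region rows[2,4) x cols[4,6) = 2x2
Op 6 cut(1, 0): punch at orig (3,4); cuts so far [(2, 5), (3, 4)]; region rows[2,4) x cols[4,6) = 2x2
Op 7 cut(1, 1): punch at orig (3,5); cuts so far [(2, 5), (3, 4), (3, 5)]; region rows[2,4) x cols[4,6) = 2x2
Unfold 1 (reflect across v@6): 6 holes -> [(2, 5), (2, 6), (3, 4), (3, 5), (3, 6), (3, 7)]
Unfold 2 (reflect across h@2): 12 holes -> [(0, 4), (0, 5), (0, 6), (0, 7), (1, 5), (1, 6), (2, 5), (2, 6), (3, 4), (3, 5), (3, 6), (3, 7)]
Unfold 3 (reflect across v@4): 24 holes -> [(0, 0), (0, 1), (0, 2), (0, 3), (0, 4), (0, 5), (0, 6), (0, 7), (1, 1), (1, 2), (1, 5), (1, 6), (2, 1), (2, 2), (2, 5), (2, 6), (3, 0), (3, 1), (3, 2), (3, 3), (3, 4), (3, 5), (3, 6), (3, 7)]
Unfold 4 (reflect across h@4): 48 holes -> [(0, 0), (0, 1), (0, 2), (0, 3), (0, 4), (0, 5), (0, 6), (0, 7), (1, 1), (1, 2), (1, 5), (1, 6), (2, 1), (2, 2), (2, 5), (2, 6), (3, 0), (3, 1), (3, 2), (3, 3), (3, 4), (3, 5), (3, 6), (3, 7), (4, 0), (4, 1), (4, 2), (4, 3), (4, 4), (4, 5), (4, 6), (4, 7), (5, 1), (5, 2), (5, 5), (5, 6), (6, 1), (6, 2), (6, 5), (6, 6), (7, 0), (7, 1), (7, 2), (7, 3), (7, 4), (7, 5), (7, 6), (7, 7)]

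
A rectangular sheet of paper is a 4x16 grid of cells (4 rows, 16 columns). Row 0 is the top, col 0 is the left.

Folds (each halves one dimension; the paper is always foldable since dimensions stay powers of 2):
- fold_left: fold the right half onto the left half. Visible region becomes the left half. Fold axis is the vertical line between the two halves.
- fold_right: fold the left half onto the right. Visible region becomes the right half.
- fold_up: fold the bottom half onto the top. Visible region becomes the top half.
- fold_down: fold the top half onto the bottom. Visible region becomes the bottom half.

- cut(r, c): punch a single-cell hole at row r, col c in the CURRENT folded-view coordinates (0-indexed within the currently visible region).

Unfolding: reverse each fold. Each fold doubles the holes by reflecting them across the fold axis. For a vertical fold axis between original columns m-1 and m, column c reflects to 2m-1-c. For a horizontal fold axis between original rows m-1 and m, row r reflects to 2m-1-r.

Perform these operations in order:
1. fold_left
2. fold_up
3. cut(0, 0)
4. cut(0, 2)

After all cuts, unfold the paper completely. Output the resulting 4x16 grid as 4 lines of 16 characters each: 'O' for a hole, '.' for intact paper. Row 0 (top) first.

Op 1 fold_left: fold axis v@8; visible region now rows[0,4) x cols[0,8) = 4x8
Op 2 fold_up: fold axis h@2; visible region now rows[0,2) x cols[0,8) = 2x8
Op 3 cut(0, 0): punch at orig (0,0); cuts so far [(0, 0)]; region rows[0,2) x cols[0,8) = 2x8
Op 4 cut(0, 2): punch at orig (0,2); cuts so far [(0, 0), (0, 2)]; region rows[0,2) x cols[0,8) = 2x8
Unfold 1 (reflect across h@2): 4 holes -> [(0, 0), (0, 2), (3, 0), (3, 2)]
Unfold 2 (reflect across v@8): 8 holes -> [(0, 0), (0, 2), (0, 13), (0, 15), (3, 0), (3, 2), (3, 13), (3, 15)]

Answer: O.O..........O.O
................
................
O.O..........O.O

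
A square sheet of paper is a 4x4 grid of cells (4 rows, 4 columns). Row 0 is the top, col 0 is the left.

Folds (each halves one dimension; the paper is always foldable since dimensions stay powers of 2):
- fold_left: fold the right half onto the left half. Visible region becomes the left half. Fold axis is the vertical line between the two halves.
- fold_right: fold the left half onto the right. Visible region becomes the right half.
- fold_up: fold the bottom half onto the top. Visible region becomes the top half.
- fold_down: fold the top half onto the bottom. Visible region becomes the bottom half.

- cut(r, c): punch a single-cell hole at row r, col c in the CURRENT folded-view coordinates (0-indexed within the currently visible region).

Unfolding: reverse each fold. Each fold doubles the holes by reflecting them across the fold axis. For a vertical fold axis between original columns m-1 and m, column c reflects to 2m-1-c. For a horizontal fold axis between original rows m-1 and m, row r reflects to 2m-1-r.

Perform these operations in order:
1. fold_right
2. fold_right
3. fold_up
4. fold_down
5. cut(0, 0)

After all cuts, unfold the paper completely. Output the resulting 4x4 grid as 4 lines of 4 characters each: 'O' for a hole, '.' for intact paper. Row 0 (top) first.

Answer: OOOO
OOOO
OOOO
OOOO

Derivation:
Op 1 fold_right: fold axis v@2; visible region now rows[0,4) x cols[2,4) = 4x2
Op 2 fold_right: fold axis v@3; visible region now rows[0,4) x cols[3,4) = 4x1
Op 3 fold_up: fold axis h@2; visible region now rows[0,2) x cols[3,4) = 2x1
Op 4 fold_down: fold axis h@1; visible region now rows[1,2) x cols[3,4) = 1x1
Op 5 cut(0, 0): punch at orig (1,3); cuts so far [(1, 3)]; region rows[1,2) x cols[3,4) = 1x1
Unfold 1 (reflect across h@1): 2 holes -> [(0, 3), (1, 3)]
Unfold 2 (reflect across h@2): 4 holes -> [(0, 3), (1, 3), (2, 3), (3, 3)]
Unfold 3 (reflect across v@3): 8 holes -> [(0, 2), (0, 3), (1, 2), (1, 3), (2, 2), (2, 3), (3, 2), (3, 3)]
Unfold 4 (reflect across v@2): 16 holes -> [(0, 0), (0, 1), (0, 2), (0, 3), (1, 0), (1, 1), (1, 2), (1, 3), (2, 0), (2, 1), (2, 2), (2, 3), (3, 0), (3, 1), (3, 2), (3, 3)]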